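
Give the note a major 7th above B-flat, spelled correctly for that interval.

A

A seventh above B lands on the letter A.
A major seventh spans 11 semitones, so Bb moves to pitch class 9. On the letter A that is A.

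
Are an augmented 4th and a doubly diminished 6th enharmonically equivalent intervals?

An augmented fourth spans 6 semitones; a doubly diminished sixth spans 6.
They are enharmonically equivalent.

Yes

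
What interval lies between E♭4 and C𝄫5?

diminished sixth

The letter names run E→C, a span of 5 letter steps, so the interval is some kind of sixth.
Eb to Cbb is 7 semitones. A major sixth is 9, so 7 makes it diminished.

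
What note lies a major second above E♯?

F##

E up a major second is F#, so the target letter is F.
From E#, a major second is 2 semitones up: F##.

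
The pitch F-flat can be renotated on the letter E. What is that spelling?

Plain E sits at the same pitch as Fb, so on the letter E the same pitch needs a natural: E.

E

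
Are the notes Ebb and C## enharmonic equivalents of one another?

Ebb is pitch class 2; C## is pitch class 2.
All spellings map to pitch class 2, so they are enharmonically equivalent.

Yes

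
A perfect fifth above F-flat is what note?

Cb

A fifth above F lands on the letter C.
A perfect fifth spans 7 semitones, so Fb moves to pitch class 11. On the letter C that is Cb.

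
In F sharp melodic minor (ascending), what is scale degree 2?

The F# melodic minor (ascending) scale runs F# G# A B C# D# E#.
Degree 2 is G#.

G#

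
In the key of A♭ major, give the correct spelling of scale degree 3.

Degree 3 takes the letter 2 steps above A, which is C.
In major, degree 3 sits 4 semitones above the tonic. Ab + 4 semitones is pitch class 0, spelled on C as C.

C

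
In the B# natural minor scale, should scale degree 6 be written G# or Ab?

Each scale degree takes a distinct letter name. Degree 6 of a scale on B must use the letter G.
G# and Ab are enharmonically the same pitch, but only G# uses the letter G, so it is the correct spelling here.

G#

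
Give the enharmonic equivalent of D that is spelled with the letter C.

C##

Plain C sits 2 semitones below D, so on the letter C the same pitch needs a double sharp: C##.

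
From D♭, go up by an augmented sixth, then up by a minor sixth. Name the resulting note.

G

An augmented sixth up from Db is B (letter B, 10 semitones up).
A minor sixth up from B is G (letter G, 8 semitones up).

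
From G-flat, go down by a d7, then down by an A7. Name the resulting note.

Bbb

A diminished seventh down from Gb is A (letter A, 9 semitones down).
An augmented seventh down from A is Bbb (letter B, 12 semitones down).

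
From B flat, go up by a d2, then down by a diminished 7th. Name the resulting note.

Db

A diminished second up from Bb is Cbb (letter C, 0 semitones up).
A diminished seventh down from Cbb is Db (letter D, 9 semitones down).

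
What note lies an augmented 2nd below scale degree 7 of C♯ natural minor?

Ab

Scale degree 7 of C# natural minor is B.
An augmented second (3 semitones) below B lands on the letter A, giving Ab.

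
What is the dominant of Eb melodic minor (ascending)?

Degree 5 takes the letter 4 steps above E, which is B.
In melodic minor (ascending), degree 5 sits 7 semitones above the tonic. Eb + 7 semitones is pitch class 10, spelled on B as Bb.

Bb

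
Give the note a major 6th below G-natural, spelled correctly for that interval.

A sixth below G lands on the letter B.
A major sixth spans 9 semitones, so G moves to pitch class 10. On the letter B that is Bb.

Bb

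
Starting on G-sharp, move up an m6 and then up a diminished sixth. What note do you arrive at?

Cb

A minor sixth up from G# is E (letter E, 8 semitones up).
A diminished sixth up from E is Cb (letter C, 7 semitones up).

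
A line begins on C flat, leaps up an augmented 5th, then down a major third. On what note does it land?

Eb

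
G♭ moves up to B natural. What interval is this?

Counting letters G–A–B gives a third.
Gb→B = 5 semitones, 1 wider than the major third (4), so augmented.

augmented third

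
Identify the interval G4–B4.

major third

The letter names run G→B, a span of 2 letter steps, so the interval is some kind of third.
G to B is 4 semitones. A major third is 4, so 4 makes it major.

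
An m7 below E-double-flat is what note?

Fb

A seventh below E lands on the letter F.
A minor seventh spans 10 semitones, so Ebb moves to pitch class 4. On the letter F that is Fb.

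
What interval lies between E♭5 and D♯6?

augmented seventh

The letter names run E→D, a span of 6 letter steps, so the interval is some kind of seventh.
Eb to D# is 12 semitones. A major seventh is 11, so 12 makes it augmented.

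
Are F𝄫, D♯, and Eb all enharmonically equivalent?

Yes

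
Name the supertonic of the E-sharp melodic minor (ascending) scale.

Degree 2 takes the letter 1 step above E, which is F.
In melodic minor (ascending), degree 2 sits 2 semitones above the tonic. E# + 2 semitones is pitch class 7, spelled on F as F##.

F##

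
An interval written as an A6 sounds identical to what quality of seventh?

An augmented sixth spans 10 semitones.
A seventh spanning 10 semitones is minor (the major seventh is 11).

minor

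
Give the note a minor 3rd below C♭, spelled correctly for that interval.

C down a major third is Ab, so the target letter is A.
From Cb, a minor third is 3 semitones down: Ab.

Ab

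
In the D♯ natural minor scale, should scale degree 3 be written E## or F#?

Each scale degree takes a distinct letter name. Degree 3 of a scale on D must use the letter F.
F# and E## are enharmonically the same pitch, but only F# uses the letter F, so it is the correct spelling here.

F#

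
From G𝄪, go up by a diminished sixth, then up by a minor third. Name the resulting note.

G

A diminished sixth up from G## is E (letter E, 7 semitones up).
A minor third up from E is G (letter G, 3 semitones up).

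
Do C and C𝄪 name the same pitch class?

No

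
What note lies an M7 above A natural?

G#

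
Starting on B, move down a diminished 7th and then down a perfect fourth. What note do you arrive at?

A diminished seventh down from B is C## (letter C, 9 semitones down).
A perfect fourth down from C## is G## (letter G, 5 semitones down).

G##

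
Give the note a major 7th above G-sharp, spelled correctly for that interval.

A seventh above G lands on the letter F.
A major seventh spans 11 semitones, so G# moves to pitch class 7. On the letter F that is F##.

F##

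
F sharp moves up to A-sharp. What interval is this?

major third

Counting letters F–G–A gives a third.
F#→A# = 4 semitones, exactly the major third.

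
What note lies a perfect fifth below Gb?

Cb

A fifth below G lands on the letter C.
A perfect fifth spans 7 semitones, so Gb moves to pitch class 11. On the letter C that is Cb.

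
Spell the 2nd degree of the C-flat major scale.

Db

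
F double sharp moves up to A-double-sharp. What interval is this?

The letter names run F→A, a span of 2 letter steps, so the interval is some kind of third.
F## to A## is 4 semitones. A major third is 4, so 4 makes it major.

major third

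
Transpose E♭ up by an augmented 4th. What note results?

A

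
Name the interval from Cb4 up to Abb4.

minor sixth

Counting letters C–D–E–F–G–A gives a sixth.
Cb→Abb = 8 semitones, 1 narrower than the major sixth (9), so minor.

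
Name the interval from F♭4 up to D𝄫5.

minor sixth

Counting letters F–G–A–B–C–D gives a sixth.
Fb→Dbb = 8 semitones, 1 narrower than the major sixth (9), so minor.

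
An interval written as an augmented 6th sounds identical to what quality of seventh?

minor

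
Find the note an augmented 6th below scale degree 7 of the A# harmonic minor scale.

Scale degree 7 of A# harmonic minor is G##.
An augmented sixth (10 semitones) below G## lands on the letter B, giving B.

B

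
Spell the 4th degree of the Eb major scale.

Ab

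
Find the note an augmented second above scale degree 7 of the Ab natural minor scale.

A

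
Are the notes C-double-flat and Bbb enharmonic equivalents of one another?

Cbb is pitch class 10; Bbb is pitch class 9.
The pitch classes differ (10 vs. 9), so they are not enharmonic equivalents.

No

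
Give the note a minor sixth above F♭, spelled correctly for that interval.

Dbb

A sixth above F lands on the letter D.
A minor sixth spans 8 semitones, so Fb moves to pitch class 0. On the letter D that is Dbb.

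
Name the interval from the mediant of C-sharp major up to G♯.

minor third

The mediant of C# major is E#.
E# up to G#: letters E→G make it a third; 3 semitones makes it minor.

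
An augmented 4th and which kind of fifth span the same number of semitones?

diminished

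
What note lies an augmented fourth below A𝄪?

E#

A down a perfect fourth is E, so the target letter is E.
From A##, an augmented fourth is 6 semitones down: E#.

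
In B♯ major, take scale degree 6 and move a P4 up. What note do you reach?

C##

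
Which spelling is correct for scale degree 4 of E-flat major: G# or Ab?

Each scale degree takes a distinct letter name. Degree 4 of a scale on E must use the letter A.
Ab and G# are enharmonically the same pitch, but only Ab uses the letter A, so it is the correct spelling here.

Ab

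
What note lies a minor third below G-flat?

G down a major third is Eb, so the target letter is E.
From Gb, a minor third is 3 semitones down: Eb.

Eb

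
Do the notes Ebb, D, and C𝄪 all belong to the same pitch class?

Ebb is pitch class 2; D is pitch class 2; C## is pitch class 2.
All spellings map to pitch class 2, so they are enharmonically equivalent.

Yes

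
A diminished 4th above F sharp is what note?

F up a perfect fourth is Bb, so the target letter is B.
From F#, a diminished fourth is 4 semitones up: Bb.

Bb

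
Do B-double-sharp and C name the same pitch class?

Two spellings are enharmonically equivalent only if they share a pitch class.
Here B## → 1, C → 0; 0 ≠ 1, so they are not.

No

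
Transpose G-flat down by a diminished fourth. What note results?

D

A fourth below G lands on the letter D.
A diminished fourth spans 4 semitones, so Gb moves to pitch class 2. On the letter D that is D.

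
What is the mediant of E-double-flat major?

Gb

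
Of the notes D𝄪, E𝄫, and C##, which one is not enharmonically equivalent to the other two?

D##

In 12-tone equal temperament, enharmonic equivalents share a pitch class. D## is pitch class 4; Ebb is pitch class 2; C## is pitch class 2.
Ebb and C## share pitch class 2, while D## is pitch class 4.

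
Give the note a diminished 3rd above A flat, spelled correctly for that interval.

A up a major third is C#, so the target letter is C.
From Ab, a diminished third is 2 semitones up: Cbb.

Cbb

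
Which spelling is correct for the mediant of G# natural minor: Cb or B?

Each scale degree takes a distinct letter name. Degree 3 of a scale on G must use the letter B.
B and Cb are enharmonically the same pitch, but only B uses the letter B, so it is the correct spelling here.

B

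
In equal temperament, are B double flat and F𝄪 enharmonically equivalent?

Two spellings are enharmonically equivalent only if they share a pitch class.
Here Bbb → 9, F## → 7; 7 ≠ 9, so they are not.

No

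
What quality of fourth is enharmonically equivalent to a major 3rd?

A major third spans 4 semitones.
A fourth spanning 4 semitones is diminished (the perfect fourth is 5).

diminished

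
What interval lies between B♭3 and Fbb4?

doubly diminished fifth

Counting letters B–C–D–E–F gives a fifth.
Bb→Fbb = 5 semitones, 2 narrower than the perfect fifth (7), so doubly diminished.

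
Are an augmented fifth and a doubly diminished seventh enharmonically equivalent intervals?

An augmented fifth spans 8 semitones; a doubly diminished seventh spans 8.
They are enharmonically equivalent.

Yes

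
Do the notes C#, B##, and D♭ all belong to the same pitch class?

Yes

C# = pitch class 1 and B## = pitch class 1 and Db = pitch class 1 — the same pitch class, so they are enharmonic equivalents.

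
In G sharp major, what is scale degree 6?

E#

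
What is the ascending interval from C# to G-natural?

Counting letters C–D–E–F–G gives a fifth.
C#→G = 6 semitones, 1 narrower than the perfect fifth (7), so diminished.

diminished fifth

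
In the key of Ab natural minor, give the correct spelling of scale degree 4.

Db

The Ab natural minor scale runs Ab Bb Cb Db Eb Fb Gb.
Degree 4 is Db.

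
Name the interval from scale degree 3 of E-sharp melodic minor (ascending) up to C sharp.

perfect fourth

Scale degree 3 of E# melodic minor (ascending) is G#.
G# up to C#: letters G→C make it a fourth; 5 semitones makes it perfect.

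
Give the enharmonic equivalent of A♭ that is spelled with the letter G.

G#

Ab is pitch class 8. The letter G alone is pitch class 7.
To reach pitch class 8 from G requires an offset of +1 semitone, i.e. sharp: G#.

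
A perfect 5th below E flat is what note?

Ab

A fifth below E lands on the letter A.
A perfect fifth spans 7 semitones, so Eb moves to pitch class 8. On the letter A that is Ab.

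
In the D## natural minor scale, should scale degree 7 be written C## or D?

Each scale degree takes a distinct letter name. Degree 7 of a scale on D must use the letter C.
C## and D are enharmonically the same pitch, but only C## uses the letter C, so it is the correct spelling here.

C##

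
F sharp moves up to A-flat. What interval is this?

diminished third

The letter names run F→A, a span of 2 letter steps, so the interval is some kind of third.
F# to Ab is 2 semitones. A major third is 4, so 2 makes it diminished.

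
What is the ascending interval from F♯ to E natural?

minor seventh

The letter names run F→E, a span of 6 letter steps, so the interval is some kind of seventh.
F# to E is 10 semitones. A major seventh is 11, so 10 makes it minor.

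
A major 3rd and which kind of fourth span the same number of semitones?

diminished

A major third spans 4 semitones.
A fourth spanning 4 semitones is diminished (the perfect fourth is 5).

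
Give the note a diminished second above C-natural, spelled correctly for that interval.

A second above C lands on the letter D.
A diminished second spans 0 semitones, so C moves to pitch class 0. On the letter D that is Dbb.

Dbb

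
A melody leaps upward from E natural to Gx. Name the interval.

augmented third

The letter names run E→G, a span of 2 letter steps, so the interval is some kind of third.
E to G## is 5 semitones. A major third is 4, so 5 makes it augmented.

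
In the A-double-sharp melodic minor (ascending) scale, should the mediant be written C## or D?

C##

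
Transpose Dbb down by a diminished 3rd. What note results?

A third below D lands on the letter B.
A diminished third spans 2 semitones, so Dbb moves to pitch class 10. On the letter B that is Bb.

Bb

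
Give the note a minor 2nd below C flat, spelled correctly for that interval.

Bb

A second below C lands on the letter B.
A minor second spans 1 semitone, so Cb moves to pitch class 10. On the letter B that is Bb.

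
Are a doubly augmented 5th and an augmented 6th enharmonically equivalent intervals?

No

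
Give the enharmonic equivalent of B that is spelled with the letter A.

A##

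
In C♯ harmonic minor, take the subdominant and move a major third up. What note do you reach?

A#

The subdominant of C# harmonic minor is F#.
A major third (4 semitones) above F# lands on the letter A, giving A#.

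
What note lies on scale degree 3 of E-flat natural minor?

Gb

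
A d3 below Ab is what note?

F#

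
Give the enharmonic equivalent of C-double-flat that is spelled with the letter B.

Bb

Cbb is pitch class 10. The letter B alone is pitch class 11.
To reach pitch class 10 from B requires an offset of -1 semitone, i.e. flat: Bb.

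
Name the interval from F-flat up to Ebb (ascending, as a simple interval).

minor seventh

The letter names run F→E, a span of 6 letter steps, so the interval is some kind of seventh.
Fb to Ebb is 10 semitones. A major seventh is 11, so 10 makes it minor.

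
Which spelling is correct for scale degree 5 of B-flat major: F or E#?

Each scale degree takes a distinct letter name. Degree 5 of a scale on B must use the letter F.
F and E# are enharmonically the same pitch, but only F uses the letter F, so it is the correct spelling here.

F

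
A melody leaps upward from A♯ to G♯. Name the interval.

minor seventh

The letter names run A→G, a span of 6 letter steps, so the interval is some kind of seventh.
A# to G# is 10 semitones. A major seventh is 11, so 10 makes it minor.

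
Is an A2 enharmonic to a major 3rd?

An augmented second spans 3 semitones; a major third spans 4.
The spans differ, so they are not enharmonic equivalents.

No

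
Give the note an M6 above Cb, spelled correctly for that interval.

Ab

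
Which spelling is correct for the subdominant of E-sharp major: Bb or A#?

Each scale degree takes a distinct letter name. Degree 4 of a scale on E must use the letter A.
A# and Bb are enharmonically the same pitch, but only A# uses the letter A, so it is the correct spelling here.

A#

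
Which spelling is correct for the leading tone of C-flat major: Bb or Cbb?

Each scale degree takes a distinct letter name. Degree 7 of a scale on C must use the letter B.
Bb and Cbb are enharmonically the same pitch, but only Bb uses the letter B, so it is the correct spelling here.

Bb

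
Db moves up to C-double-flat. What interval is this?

The letter names run D→C, a span of 6 letter steps, so the interval is some kind of seventh.
Db to Cbb is 9 semitones. A major seventh is 11, so 9 makes it diminished.

diminished seventh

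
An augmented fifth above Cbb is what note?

A fifth above C lands on the letter G.
An augmented fifth spans 8 semitones, so Cbb moves to pitch class 6. On the letter G that is Gb.

Gb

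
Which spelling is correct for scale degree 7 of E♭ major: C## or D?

D

Each scale degree takes a distinct letter name. Degree 7 of a scale on E must use the letter D.
D and C## are enharmonically the same pitch, but only D uses the letter D, so it is the correct spelling here.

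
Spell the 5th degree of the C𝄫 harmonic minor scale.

Degree 5 takes the letter 4 steps above C, which is G.
In harmonic minor, degree 5 sits 7 semitones above the tonic. Cbb + 7 semitones is pitch class 5, spelled on G as Gbb.

Gbb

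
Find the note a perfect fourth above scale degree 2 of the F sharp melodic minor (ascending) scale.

C#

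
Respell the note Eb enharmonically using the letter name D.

D#

Eb is pitch class 3. The letter D alone is pitch class 2.
To reach pitch class 3 from D requires an offset of +1 semitone, i.e. sharp: D#.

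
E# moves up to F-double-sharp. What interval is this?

Counting letters E–F gives a second.
E#→F## = 2 semitones, exactly the major second.

major second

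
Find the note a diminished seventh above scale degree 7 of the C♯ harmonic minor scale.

Scale degree 7 of C# harmonic minor is B#.
A diminished seventh (9 semitones) above B# lands on the letter A, giving A.

A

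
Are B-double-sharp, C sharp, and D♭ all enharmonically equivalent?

Yes

B## = pitch class 1 and C# = pitch class 1 and Db = pitch class 1 — the same pitch class, so they are enharmonic equivalents.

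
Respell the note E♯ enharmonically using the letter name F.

Plain F sits at the same pitch as E#, so on the letter F the same pitch needs a natural: F.

F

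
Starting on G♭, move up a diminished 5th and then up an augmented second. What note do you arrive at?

A diminished fifth up from Gb is Dbb (letter D, 6 semitones up).
An augmented second up from Dbb is Eb (letter E, 3 semitones up).

Eb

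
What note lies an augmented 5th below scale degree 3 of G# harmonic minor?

Scale degree 3 of G# harmonic minor is B.
An augmented fifth (8 semitones) below B lands on the letter E, giving Eb.

Eb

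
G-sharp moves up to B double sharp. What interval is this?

The letter names run G→B, a span of 2 letter steps, so the interval is some kind of third.
G# to B## is 5 semitones. A major third is 4, so 5 makes it augmented.

augmented third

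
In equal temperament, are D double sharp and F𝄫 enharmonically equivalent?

D## is pitch class 4; Fbb is pitch class 3.
The pitch classes differ (4 vs. 3), so they are not enharmonic equivalents.

No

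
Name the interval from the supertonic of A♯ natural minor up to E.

The supertonic of A# natural minor is B#.
B# up to E: letters B→E make it a fourth; 4 semitones makes it diminished.

diminished fourth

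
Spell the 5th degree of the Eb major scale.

Bb

Degree 5 takes the letter 4 steps above E, which is B.
In major, degree 5 sits 7 semitones above the tonic. Eb + 7 semitones is pitch class 10, spelled on B as Bb.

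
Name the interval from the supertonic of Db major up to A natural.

augmented fourth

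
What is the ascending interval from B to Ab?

Counting letters B–C–D–E–F–G–A gives a seventh.
B→Ab = 9 semitones, 2 narrower than the major seventh (11), so diminished.

diminished seventh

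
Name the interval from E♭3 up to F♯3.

augmented second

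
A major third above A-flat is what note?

C

A third above A lands on the letter C.
A major third spans 4 semitones, so Ab moves to pitch class 0. On the letter C that is C.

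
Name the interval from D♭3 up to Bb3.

Counting letters D–E–F–G–A–B gives a sixth.
Db→Bb = 9 semitones, exactly the major sixth.

major sixth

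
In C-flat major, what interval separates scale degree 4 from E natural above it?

Scale degree 4 of Cb major is Fb.
Fb up to E: letters F→E make it a seventh; 12 semitones makes it augmented.

augmented seventh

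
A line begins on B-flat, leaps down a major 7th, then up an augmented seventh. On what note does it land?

B

A major seventh down from Bb is Cb (letter C, 11 semitones down).
An augmented seventh up from Cb is B (letter B, 12 semitones up).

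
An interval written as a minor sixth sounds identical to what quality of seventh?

A minor sixth spans 8 semitones.
A seventh spanning 8 semitones is doubly diminished (the major seventh is 11).

doubly diminished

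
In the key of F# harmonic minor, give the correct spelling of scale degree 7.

E#

Degree 7 takes the letter 6 steps above F, which is E.
In harmonic minor, degree 7 sits 11 semitones above the tonic. F# + 11 semitones is pitch class 5, spelled on E as E#.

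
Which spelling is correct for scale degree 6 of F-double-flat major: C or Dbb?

Each scale degree takes a distinct letter name. Degree 6 of a scale on F must use the letter D.
Dbb and C are enharmonically the same pitch, but only Dbb uses the letter D, so it is the correct spelling here.

Dbb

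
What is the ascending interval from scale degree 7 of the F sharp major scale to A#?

perfect fourth

Scale degree 7 of F# major is E#.
E# up to A#: letters E→A make it a fourth; 5 semitones makes it perfect.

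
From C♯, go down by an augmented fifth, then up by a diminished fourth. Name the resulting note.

An augmented fifth down from C# is F (letter F, 8 semitones down).
A diminished fourth up from F is Bbb (letter B, 4 semitones up).

Bbb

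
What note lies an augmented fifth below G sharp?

G down a perfect fifth is C, so the target letter is C.
From G#, an augmented fifth is 8 semitones down: C.

C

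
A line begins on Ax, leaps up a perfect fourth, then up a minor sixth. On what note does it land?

B#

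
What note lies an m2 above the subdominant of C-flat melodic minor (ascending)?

The subdominant of Cb melodic minor (ascending) is Fb.
A minor second (1 semitone) above Fb lands on the letter G, giving Gbb.

Gbb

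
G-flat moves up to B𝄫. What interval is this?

Counting letters G–A–B gives a third.
Gb→Bbb = 3 semitones, 1 narrower than the major third (4), so minor.

minor third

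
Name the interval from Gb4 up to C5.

augmented fourth

The letter names run G→C, a span of 3 letter steps, so the interval is some kind of fourth.
Gb to C is 6 semitones. A perfect fourth is 5, so 6 makes it augmented.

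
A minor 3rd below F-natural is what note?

D

A third below F lands on the letter D.
A minor third spans 3 semitones, so F moves to pitch class 2. On the letter D that is D.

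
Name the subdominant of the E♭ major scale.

Ab

The Eb major scale runs Eb F G Ab Bb C D.
Degree 4 is Ab.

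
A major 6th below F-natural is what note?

Ab

A sixth below F lands on the letter A.
A major sixth spans 9 semitones, so F moves to pitch class 8. On the letter A that is Ab.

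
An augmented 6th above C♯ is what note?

A##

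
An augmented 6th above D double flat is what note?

D up a major sixth is B, so the target letter is B.
From Dbb, an augmented sixth is 10 semitones up: Bb.

Bb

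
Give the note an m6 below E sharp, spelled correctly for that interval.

G##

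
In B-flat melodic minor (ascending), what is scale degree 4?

Degree 4 takes the letter 3 steps above B, which is E.
In melodic minor (ascending), degree 4 sits 5 semitones above the tonic. Bb + 5 semitones is pitch class 3, spelled on E as Eb.

Eb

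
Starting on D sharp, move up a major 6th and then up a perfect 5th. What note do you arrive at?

A major sixth up from D# is B# (letter B, 9 semitones up).
A perfect fifth up from B# is F## (letter F, 7 semitones up).

F##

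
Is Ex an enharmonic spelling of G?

Two spellings are enharmonically equivalent only if they share a pitch class.
Here E## → 6, G → 7; 6 ≠ 7, so they are not.

No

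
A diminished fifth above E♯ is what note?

A fifth above E lands on the letter B.
A diminished fifth spans 6 semitones, so E# moves to pitch class 11. On the letter B that is B.

B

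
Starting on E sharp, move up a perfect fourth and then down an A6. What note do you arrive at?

C

A perfect fourth up from E# is A# (letter A, 5 semitones up).
An augmented sixth down from A# is C (letter C, 10 semitones down).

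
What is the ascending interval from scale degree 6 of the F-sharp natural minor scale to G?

perfect fourth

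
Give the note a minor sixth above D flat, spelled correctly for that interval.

Bbb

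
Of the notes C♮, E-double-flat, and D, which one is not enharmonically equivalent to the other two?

C

In 12-tone equal temperament, enharmonic equivalents share a pitch class. C is pitch class 0; Ebb is pitch class 2; D is pitch class 2.
Ebb and D share pitch class 2, while C is pitch class 0.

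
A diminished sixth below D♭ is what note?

F#

D down a major sixth is F, so the target letter is F.
From Db, a diminished sixth is 7 semitones down: F#.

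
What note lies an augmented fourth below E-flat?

A fourth below E lands on the letter B.
An augmented fourth spans 6 semitones, so Eb moves to pitch class 9. On the letter B that is Bbb.

Bbb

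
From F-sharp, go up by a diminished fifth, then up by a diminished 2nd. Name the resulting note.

A diminished fifth up from F# is C (letter C, 6 semitones up).
A diminished second up from C is Dbb (letter D, 0 semitones up).

Dbb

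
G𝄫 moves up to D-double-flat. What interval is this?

perfect fifth

The letter names run G→D, a span of 4 letter steps, so the interval is some kind of fifth.
Gbb to Dbb is 7 semitones. A perfect fifth is 7, so 7 makes it perfect.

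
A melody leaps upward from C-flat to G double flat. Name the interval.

The letter names run C→G, a span of 4 letter steps, so the interval is some kind of fifth.
Cb to Gbb is 6 semitones. A perfect fifth is 7, so 6 makes it diminished.

diminished fifth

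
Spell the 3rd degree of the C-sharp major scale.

E#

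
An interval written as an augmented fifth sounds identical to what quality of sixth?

minor

An augmented fifth spans 8 semitones.
A sixth spanning 8 semitones is minor (the major sixth is 9).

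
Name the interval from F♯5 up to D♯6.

The letter names run F→D, a span of 5 letter steps, so the interval is some kind of sixth.
F# to D# is 9 semitones. A major sixth is 9, so 9 makes it major.

major sixth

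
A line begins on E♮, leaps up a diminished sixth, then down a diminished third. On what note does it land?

A diminished sixth up from E is Cb (letter C, 7 semitones up).
A diminished third down from Cb is A (letter A, 2 semitones down).

A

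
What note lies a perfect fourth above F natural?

Bb

A fourth above F lands on the letter B.
A perfect fourth spans 5 semitones, so F moves to pitch class 10. On the letter B that is Bb.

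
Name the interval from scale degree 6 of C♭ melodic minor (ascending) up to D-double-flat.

diminished fourth

Scale degree 6 of Cb melodic minor (ascending) is Ab.
Ab up to Dbb: letters A→D make it a fourth; 4 semitones makes it diminished.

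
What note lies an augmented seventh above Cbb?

Bb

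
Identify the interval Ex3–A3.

doubly diminished fourth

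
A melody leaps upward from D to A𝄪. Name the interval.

doubly augmented fifth

The letter names run D→A, a span of 4 letter steps, so the interval is some kind of fifth.
D to A## is 9 semitones. A perfect fifth is 7, so 9 makes it doubly augmented.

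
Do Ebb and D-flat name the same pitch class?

Two spellings are enharmonically equivalent only if they share a pitch class.
Here Ebb → 2, Db → 1; 1 ≠ 2, so they are not.

No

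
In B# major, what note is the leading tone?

The B# major scale runs B# C## D## E# F## G## A##.
Degree 7 is A##.

A##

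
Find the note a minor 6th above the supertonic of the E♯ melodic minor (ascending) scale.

D#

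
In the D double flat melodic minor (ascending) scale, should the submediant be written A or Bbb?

Each scale degree takes a distinct letter name. Degree 6 of a scale on D must use the letter B.
Bbb and A are enharmonically the same pitch, but only Bbb uses the letter B, so it is the correct spelling here.

Bbb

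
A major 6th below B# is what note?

A sixth below B lands on the letter D.
A major sixth spans 9 semitones, so B# moves to pitch class 3. On the letter D that is D#.

D#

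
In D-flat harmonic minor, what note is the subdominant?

Gb

Degree 4 takes the letter 3 steps above D, which is G.
In harmonic minor, degree 4 sits 5 semitones above the tonic. Db + 5 semitones is pitch class 6, spelled on G as Gb.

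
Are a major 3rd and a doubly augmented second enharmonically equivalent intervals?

Yes

A major third spans 4 semitones; a doubly augmented second spans 4.
They are enharmonically equivalent.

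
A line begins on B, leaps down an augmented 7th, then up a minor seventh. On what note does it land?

An augmented seventh down from B is Cb (letter C, 12 semitones down).
A minor seventh up from Cb is Bbb (letter B, 10 semitones up).

Bbb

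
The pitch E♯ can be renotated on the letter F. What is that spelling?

E# is pitch class 5. The letter F alone is pitch class 5.
Pitch class 5 on F needs no accidental: F.

F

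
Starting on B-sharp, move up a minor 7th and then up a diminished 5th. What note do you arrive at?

E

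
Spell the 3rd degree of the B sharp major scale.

D##

The B# major scale runs B# C## D## E# F## G## A##.
Degree 3 is D##.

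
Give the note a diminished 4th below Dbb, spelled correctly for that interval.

D down a perfect fourth is A, so the target letter is A.
From Dbb, a diminished fourth is 4 semitones down: Ab.

Ab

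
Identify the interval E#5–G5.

diminished third

Counting letters E–F–G gives a third.
E#→G = 2 semitones, 2 narrower than the major third (4), so diminished.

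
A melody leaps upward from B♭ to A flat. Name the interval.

Counting letters B–C–D–E–F–G–A gives a seventh.
Bb→Ab = 10 semitones, 1 narrower than the major seventh (11), so minor.

minor seventh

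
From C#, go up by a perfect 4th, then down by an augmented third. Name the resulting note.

Db

A perfect fourth up from C# is F# (letter F, 5 semitones up).
An augmented third down from F# is Db (letter D, 5 semitones down).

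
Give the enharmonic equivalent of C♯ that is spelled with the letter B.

C# is pitch class 1. The letter B alone is pitch class 11.
To reach pitch class 1 from B requires an offset of +2 semitones, i.e. double sharp: B##.

B##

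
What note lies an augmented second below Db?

Cbb

A second below D lands on the letter C.
An augmented second spans 3 semitones, so Db moves to pitch class 10. On the letter C that is Cbb.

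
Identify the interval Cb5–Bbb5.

The letter names run C→B, a span of 6 letter steps, so the interval is some kind of seventh.
Cb to Bbb is 10 semitones. A major seventh is 11, so 10 makes it minor.

minor seventh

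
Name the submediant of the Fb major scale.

The Fb major scale runs Fb Gb Ab Bbb Cb Db Eb.
Degree 6 is Db.

Db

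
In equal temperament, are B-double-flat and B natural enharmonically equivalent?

No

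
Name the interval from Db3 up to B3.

augmented sixth

The letter names run D→B, a span of 5 letter steps, so the interval is some kind of sixth.
Db to B is 10 semitones. A major sixth is 9, so 10 makes it augmented.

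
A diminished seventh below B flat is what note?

C#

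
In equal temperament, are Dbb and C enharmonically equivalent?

Dbb is pitch class 0; C is pitch class 0.
All spellings map to pitch class 0, so they are enharmonically equivalent.

Yes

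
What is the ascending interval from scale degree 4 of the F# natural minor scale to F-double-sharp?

Scale degree 4 of F# natural minor is B.
B up to F##: letters B→F make it a fifth; 8 semitones makes it augmented.

augmented fifth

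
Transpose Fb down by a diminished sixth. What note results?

F down a major sixth is Ab, so the target letter is A.
From Fb, a diminished sixth is 7 semitones down: A.

A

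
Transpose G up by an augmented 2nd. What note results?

A#

G up a major second is A, so the target letter is A.
From G, an augmented second is 3 semitones up: A#.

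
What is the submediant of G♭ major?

The Gb major scale runs Gb Ab Bb Cb Db Eb F.
Degree 6 is Eb.

Eb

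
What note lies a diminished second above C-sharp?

Db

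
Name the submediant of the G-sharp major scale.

E#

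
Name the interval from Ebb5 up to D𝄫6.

minor seventh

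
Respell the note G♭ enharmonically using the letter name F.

Gb is pitch class 6. The letter F alone is pitch class 5.
To reach pitch class 6 from F requires an offset of +1 semitone, i.e. sharp: F#.

F#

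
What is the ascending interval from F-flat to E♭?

Counting letters F–G–A–B–C–D–E gives a seventh.
Fb→Eb = 11 semitones, exactly the major seventh.

major seventh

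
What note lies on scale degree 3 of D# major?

The D# major scale runs D# E# F## G# A# B# C##.
Degree 3 is F##.

F##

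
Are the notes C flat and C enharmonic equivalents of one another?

No

Two spellings are enharmonically equivalent only if they share a pitch class.
Here Cb → 11, C → 0; 0 ≠ 11, so they are not.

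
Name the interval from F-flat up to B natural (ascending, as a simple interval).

doubly augmented fourth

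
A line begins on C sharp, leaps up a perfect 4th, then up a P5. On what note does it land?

A perfect fourth up from C# is F# (letter F, 5 semitones up).
A perfect fifth up from F# is C# (letter C, 7 semitones up).

C#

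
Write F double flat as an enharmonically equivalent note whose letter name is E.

Eb

Fbb is pitch class 3. The letter E alone is pitch class 4.
To reach pitch class 3 from E requires an offset of -1 semitone, i.e. flat: Eb.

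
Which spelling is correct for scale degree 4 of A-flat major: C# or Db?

Db

Each scale degree takes a distinct letter name. Degree 4 of a scale on A must use the letter D.
Db and C# are enharmonically the same pitch, but only Db uses the letter D, so it is the correct spelling here.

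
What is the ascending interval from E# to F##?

major second

Counting letters E–F gives a second.
E#→F## = 2 semitones, exactly the major second.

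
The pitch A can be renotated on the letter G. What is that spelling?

A is pitch class 9. The letter G alone is pitch class 7.
To reach pitch class 9 from G requires an offset of +2 semitones, i.e. double sharp: G##.

G##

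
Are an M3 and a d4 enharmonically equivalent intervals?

Yes

A major third spans 4 semitones; a diminished fourth spans 4.
They are enharmonically equivalent.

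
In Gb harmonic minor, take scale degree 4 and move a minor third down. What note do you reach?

Scale degree 4 of Gb harmonic minor is Cb.
A minor third (3 semitones) below Cb lands on the letter A, giving Ab.

Ab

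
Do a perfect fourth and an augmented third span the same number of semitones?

A perfect fourth spans 5 semitones; an augmented third spans 5.
They are enharmonically equivalent.

Yes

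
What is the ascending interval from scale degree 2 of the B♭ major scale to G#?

augmented fifth

Scale degree 2 of Bb major is C.
C up to G#: letters C→G make it a fifth; 8 semitones makes it augmented.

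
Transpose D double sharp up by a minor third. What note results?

F##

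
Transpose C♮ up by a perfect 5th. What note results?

G

C up a perfect fifth is G, so the target letter is G.
From C, a perfect fifth is 7 semitones up: G.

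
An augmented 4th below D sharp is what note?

A

A fourth below D lands on the letter A.
An augmented fourth spans 6 semitones, so D# moves to pitch class 9. On the letter A that is A.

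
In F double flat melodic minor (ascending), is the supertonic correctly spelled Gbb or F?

Each scale degree takes a distinct letter name. Degree 2 of a scale on F must use the letter G.
Gbb and F are enharmonically the same pitch, but only Gbb uses the letter G, so it is the correct spelling here.

Gbb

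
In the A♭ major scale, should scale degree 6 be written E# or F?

Each scale degree takes a distinct letter name. Degree 6 of a scale on A must use the letter F.
F and E# are enharmonically the same pitch, but only F uses the letter F, so it is the correct spelling here.

F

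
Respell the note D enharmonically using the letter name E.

Ebb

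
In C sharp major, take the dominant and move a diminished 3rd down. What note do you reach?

E##

The dominant of C# major is G#.
A diminished third (2 semitones) below G# lands on the letter E, giving E##.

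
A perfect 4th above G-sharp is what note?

C#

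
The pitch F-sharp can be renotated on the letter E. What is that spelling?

Plain E sits 2 semitones below F#, so on the letter E the same pitch needs a double sharp: E##.

E##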